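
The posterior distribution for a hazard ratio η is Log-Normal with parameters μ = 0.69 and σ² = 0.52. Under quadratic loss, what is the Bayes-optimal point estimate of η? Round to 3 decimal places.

Mode = exp(μ − σ²) = exp(0.17) = 1.185.
Mean = exp(μ + σ²/2) = exp(0.950) = 2.586.
Quadratic loss ⇒ the optimal estimator is the posterior mean.

2.586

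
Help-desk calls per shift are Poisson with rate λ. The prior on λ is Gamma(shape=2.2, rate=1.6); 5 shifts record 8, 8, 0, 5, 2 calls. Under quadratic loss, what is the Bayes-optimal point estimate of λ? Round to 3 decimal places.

3.818

Σ counts = 23. Posterior: Gamma(shape = 2.2+23 = 25.2, rate = 1.6+5 = 6.6).
Mode = (α−1)/β = 24.2/6.6 = 3.667.
Mean = α/β = 25.2/6.6 = 3.818.
Quadratic loss ⇒ the optimal estimator is the posterior mean.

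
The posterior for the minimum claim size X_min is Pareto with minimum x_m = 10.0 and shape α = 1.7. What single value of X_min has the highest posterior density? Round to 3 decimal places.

10.000

The Pareto density is strictly decreasing on [x_m, ∞), so the mode is x_m = 10.000.
Mean = α·x_m/(α−1) = 1.7·10.0/0.7 = 24.286.
This is the posterior mode — the MAP estimate.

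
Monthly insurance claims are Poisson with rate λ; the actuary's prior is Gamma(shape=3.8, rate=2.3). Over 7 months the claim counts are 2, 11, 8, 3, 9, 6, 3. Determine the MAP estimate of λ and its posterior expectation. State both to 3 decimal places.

Σ counts = 42. Posterior: Gamma(shape = 3.8+42 = 45.8, rate = 2.3+7 = 9.3).
Mode = (α−1)/β = 44.8/9.3 = 4.817.
Mean = α/β = 45.8/9.3 = 4.925.

MAP estimate = 4.817, posterior expectation = 4.925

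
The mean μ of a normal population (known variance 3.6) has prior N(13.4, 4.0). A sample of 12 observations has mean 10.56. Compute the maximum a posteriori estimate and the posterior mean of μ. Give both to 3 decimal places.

Posterior for μ is Normal. Precision-weighted mean: (1/4.0·13.4 + 12/3.6·10.56) / (1/4.0 + 12/3.6) = 10.758.
A Normal posterior is symmetric, so mode = mean.

maximum a posteriori estimate = 10.758, posterior mean = 10.758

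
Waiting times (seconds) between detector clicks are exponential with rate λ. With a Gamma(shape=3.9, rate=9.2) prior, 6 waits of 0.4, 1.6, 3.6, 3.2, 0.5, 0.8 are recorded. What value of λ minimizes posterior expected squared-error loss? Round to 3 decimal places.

Σ times = 10.1. Posterior: Gamma(shape = 3.9+6 = 9.9, rate = 9.2+10.1 = 19.3).
Mode = (α−1)/β = 8.9/19.3 = 0.461.
Mean = α/β = 9.9/19.3 = 0.513.
Squared-error loss ⇒ the optimal estimator is the posterior mean.

0.513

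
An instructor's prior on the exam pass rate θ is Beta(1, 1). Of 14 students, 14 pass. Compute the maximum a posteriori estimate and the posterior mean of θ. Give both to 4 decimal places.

maximum a posteriori estimate = 1.0000, posterior mean = 0.9375

Posterior: Beta(1+14, 1+0) = Beta(15, 1).
Since β = 1 ≤ 1 and α > 1, the Beta density is monotone increasing on [0,1]; the mode is at 1.
Mean = 15/(15+1) = 0.9375.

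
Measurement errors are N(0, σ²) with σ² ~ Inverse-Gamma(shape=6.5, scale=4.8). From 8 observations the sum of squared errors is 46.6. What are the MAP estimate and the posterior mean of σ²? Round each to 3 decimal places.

σ²_MAP = 2.443, E[σ²|data] = 2.958

Posterior: Inverse-Gamma(shape = 6.5+8/2 = 10.5, scale = 4.8+46.6/2 = 28.1).
Mode = β/(α+1) = 28.1/11.5 = 2.443.
Mean = β/(α−1) = 28.1/9.5 = 2.958.
The posterior is right-skewed, so the mean exceeds the mode.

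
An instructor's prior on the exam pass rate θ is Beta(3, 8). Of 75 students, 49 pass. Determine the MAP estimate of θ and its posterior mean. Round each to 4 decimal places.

MAP estimate = 0.6071, posterior mean = 0.6047

Posterior: Beta(3+49, 8+26) = Beta(52, 34).
Mode = (52−1)/(52+34−2) = 51/84 = 0.6071.
Mean = 52/(52+34) = 52/86 = 0.6047.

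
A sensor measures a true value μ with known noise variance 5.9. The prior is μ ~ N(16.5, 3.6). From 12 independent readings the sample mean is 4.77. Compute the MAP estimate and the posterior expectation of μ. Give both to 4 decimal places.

MAP = 6.1795, posterior mean = 6.1795

Posterior for μ is Normal. Precision-weighted mean: (1/3.6·16.5 + 12/5.9·4.77) / (1/3.6 + 12/5.9) = 6.1795.
A Normal posterior is symmetric, so mode = mean.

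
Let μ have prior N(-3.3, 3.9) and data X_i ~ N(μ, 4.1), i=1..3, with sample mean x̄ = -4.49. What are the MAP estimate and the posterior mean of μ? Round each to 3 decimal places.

MAP estimate = -4.181, posterior mean = -4.181

Posterior for μ is Normal. Precision-weighted mean: (1/3.9·-3.3 + 3/4.1·-4.49) / (1/3.9 + 3/4.1) = -4.181.
A Normal posterior is symmetric, so mode = mean.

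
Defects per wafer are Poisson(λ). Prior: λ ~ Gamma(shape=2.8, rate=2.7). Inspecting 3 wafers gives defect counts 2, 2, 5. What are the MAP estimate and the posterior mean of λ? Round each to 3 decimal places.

MAP estimate = 1.895, posterior mean = 2.070

Σ counts = 9. Posterior: Gamma(shape = 2.8+9 = 11.8, rate = 2.7+3 = 5.7).
Mode = (α−1)/β = 10.8/5.7 = 1.895.
Mean = α/β = 11.8/5.7 = 2.070.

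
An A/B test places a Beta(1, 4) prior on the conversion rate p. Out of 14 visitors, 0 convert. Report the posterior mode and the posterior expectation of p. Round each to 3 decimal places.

Posterior: Beta(1+0, 4+14) = Beta(1, 18).
Since α = 1 ≤ 1 and β > 1, the Beta density is monotone decreasing on [0,1]; the mode is at 0.
Mean = 1/(1+18) = 0.053.

p_MAP = 0.000, E[p|data] = 0.053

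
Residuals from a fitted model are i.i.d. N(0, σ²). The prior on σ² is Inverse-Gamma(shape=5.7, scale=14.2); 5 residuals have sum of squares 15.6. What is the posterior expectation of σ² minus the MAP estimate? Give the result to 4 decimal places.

Posterior: Inverse-Gamma(shape = 5.7+5/2 = 8.2, scale = 14.2+15.6/2 = 22.0).
Mode = β/(α+1) = 22.0/9.2 = 2.3913.
Mean = β/(α−1) = 22.0/7.2 = 3.0556.
Difference = 3.0556 − 2.3913 = 0.6643.
The mean is pulled above the mode by the posterior's right skew.

0.6643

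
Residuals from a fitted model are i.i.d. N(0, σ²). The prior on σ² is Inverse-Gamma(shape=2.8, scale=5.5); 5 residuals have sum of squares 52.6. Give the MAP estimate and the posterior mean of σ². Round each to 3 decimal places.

Posterior: Inverse-Gamma(shape = 2.8+5/2 = 5.3, scale = 5.5+52.6/2 = 31.8).
Mode = β/(α+1) = 31.8/6.3 = 5.048.
Mean = β/(α−1) = 31.8/4.3 = 7.395.
The mean is pulled above the mode by the posterior's right skew.

MAP estimate = 5.048, posterior mean = 7.395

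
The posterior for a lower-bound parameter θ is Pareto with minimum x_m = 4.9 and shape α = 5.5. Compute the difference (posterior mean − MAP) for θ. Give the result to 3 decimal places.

The Pareto density is strictly decreasing on [x_m, ∞), so the mode is x_m = 4.900.
Mean = α·x_m/(α−1) = 5.5·4.9/4.5 = 5.989.
Difference = 5.989 − 4.900 = 1.089.

1.089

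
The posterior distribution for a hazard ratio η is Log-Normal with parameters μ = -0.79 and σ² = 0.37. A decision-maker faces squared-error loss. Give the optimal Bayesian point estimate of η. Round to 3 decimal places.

0.546

Mode = exp(μ − σ²) = exp(-1.16) = 0.313.
Mean = exp(μ + σ²/2) = exp(-0.605) = 0.546.
Squared-error loss ⇒ the optimal estimator is the posterior mean.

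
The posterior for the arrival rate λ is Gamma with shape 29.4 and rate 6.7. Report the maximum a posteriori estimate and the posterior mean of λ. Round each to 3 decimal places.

maximum a posteriori estimate = 4.239, posterior mean = 4.388

Mode = (α−1)/β = 28.4/6.7 = 4.239.
Mean = α/β = 29.4/6.7 = 4.388.
The posterior is right-skewed, so the mean exceeds the mode.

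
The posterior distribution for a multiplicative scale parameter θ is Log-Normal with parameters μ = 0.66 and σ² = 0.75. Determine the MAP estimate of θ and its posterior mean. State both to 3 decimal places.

MAP = 0.914; posterior mean = 2.815

Mode = exp(μ − σ²) = exp(-0.09) = 0.914.
Mean = exp(μ + σ²/2) = exp(1.035) = 2.815.
Mean > mode: the posterior has a right tail.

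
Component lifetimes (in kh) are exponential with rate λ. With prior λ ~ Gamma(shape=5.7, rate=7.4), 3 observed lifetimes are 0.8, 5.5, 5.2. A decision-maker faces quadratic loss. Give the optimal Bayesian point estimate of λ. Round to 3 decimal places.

Σ times = 11.5. Posterior: Gamma(shape = 5.7+3 = 8.7, rate = 7.4+11.5 = 18.9).
Mode = (α−1)/β = 7.7/18.9 = 0.407.
Mean = α/β = 8.7/18.9 = 0.460.
Quadratic loss ⇒ the optimal estimator is the posterior mean.

0.460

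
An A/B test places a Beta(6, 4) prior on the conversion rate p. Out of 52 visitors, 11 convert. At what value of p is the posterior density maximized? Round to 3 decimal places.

0.267

Posterior: Beta(6+11, 4+41) = Beta(17, 45).
Mode = (17−1)/(17+45−2) = 16/60 = 0.267.
Mean = 17/(17+45) = 17/62 = 0.274.
This is the posterior mode — the MAP estimate.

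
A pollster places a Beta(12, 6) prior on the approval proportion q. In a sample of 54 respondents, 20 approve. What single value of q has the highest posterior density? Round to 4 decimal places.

Posterior: Beta(12+20, 6+34) = Beta(32, 40).
Mode = (32−1)/(32+40−2) = 31/70 = 0.4429.
Mean = 32/(32+40) = 32/72 = 0.4444.
This is the posterior mode — the MAP estimate.

0.4429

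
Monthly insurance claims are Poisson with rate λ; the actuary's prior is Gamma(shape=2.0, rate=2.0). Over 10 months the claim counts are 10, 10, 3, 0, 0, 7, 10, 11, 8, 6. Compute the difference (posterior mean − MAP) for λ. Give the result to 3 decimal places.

Σ counts = 65. Posterior: Gamma(shape = 2.0+65 = 67.0, rate = 2.0+10 = 12.0).
Mode = (α−1)/β = 66.0/12.0 = 5.500.
Mean = α/β = 67.0/12.0 = 5.583.
Difference = 5.583 − 5.500 = 0.083.

0.083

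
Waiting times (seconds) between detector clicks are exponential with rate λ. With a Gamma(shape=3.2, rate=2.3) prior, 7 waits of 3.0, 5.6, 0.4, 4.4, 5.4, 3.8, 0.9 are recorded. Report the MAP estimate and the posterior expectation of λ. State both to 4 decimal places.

Σ times = 23.5. Posterior: Gamma(shape = 3.2+7 = 10.2, rate = 2.3+23.5 = 25.8).
Mode = (α−1)/β = 9.2/25.8 = 0.3566.
Mean = α/β = 10.2/25.8 = 0.3953.
The mean is pulled above the mode by the posterior's right skew.

MAP: 0.3566. Posterior mean: 0.3953.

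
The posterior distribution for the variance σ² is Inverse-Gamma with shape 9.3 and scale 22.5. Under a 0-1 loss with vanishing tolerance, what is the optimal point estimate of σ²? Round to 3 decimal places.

Mode = β/(α+1) = 22.5/10.3 = 2.184.
Mean = β/(α−1) = 22.5/8.3 = 2.711.
This is the posterior mode — the MAP estimate.

2.184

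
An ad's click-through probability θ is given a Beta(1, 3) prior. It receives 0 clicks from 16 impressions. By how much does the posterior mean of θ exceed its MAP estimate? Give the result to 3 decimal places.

Posterior: Beta(1+0, 3+16) = Beta(1, 19).
Since α = 1 ≤ 1 and β > 1, the Beta density is monotone decreasing on [0,1]; the mode is at 0.
Mean = 1/(1+19) = 0.050.
Difference = 0.050 − 0.000 = 0.050.

0.050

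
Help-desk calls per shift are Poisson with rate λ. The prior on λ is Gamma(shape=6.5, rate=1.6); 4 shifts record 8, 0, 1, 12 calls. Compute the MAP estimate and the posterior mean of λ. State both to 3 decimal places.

Σ counts = 21. Posterior: Gamma(shape = 6.5+21 = 27.5, rate = 1.6+4 = 5.6).
Mode = (α−1)/β = 26.5/5.6 = 4.732.
Mean = α/β = 27.5/5.6 = 4.911.
The mean is pulled above the mode by the posterior's right skew.

MAP: 4.732. Posterior mean: 4.911.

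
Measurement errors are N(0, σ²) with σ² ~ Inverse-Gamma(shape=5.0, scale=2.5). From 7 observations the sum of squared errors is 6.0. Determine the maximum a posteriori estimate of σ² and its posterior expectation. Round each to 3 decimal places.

Posterior: Inverse-Gamma(shape = 5.0+7/2 = 8.5, scale = 2.5+6.0/2 = 5.5).
Mode = β/(α+1) = 5.5/9.5 = 0.579.
Mean = β/(α−1) = 5.5/7.5 = 0.733.

MAP = 0.579, posterior mean = 0.733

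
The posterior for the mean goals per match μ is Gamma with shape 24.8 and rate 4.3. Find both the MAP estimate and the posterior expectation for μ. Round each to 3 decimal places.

Mode = (α−1)/β = 23.8/4.3 = 5.535.
Mean = α/β = 24.8/4.3 = 5.767.

MAP estimate = 5.535, posterior expectation = 5.767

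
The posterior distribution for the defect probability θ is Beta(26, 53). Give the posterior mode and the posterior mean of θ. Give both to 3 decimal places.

MAP: 0.325. Posterior mean: 0.329.

Mode = (26−1)/(26+53−2) = 25/77 = 0.325.
Mean = 26/(26+53) = 26/79 = 0.329.
Mean > mode: the posterior has a right tail.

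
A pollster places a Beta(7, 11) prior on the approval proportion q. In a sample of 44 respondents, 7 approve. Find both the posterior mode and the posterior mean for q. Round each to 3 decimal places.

MAP: 0.217. Posterior mean: 0.226.

Posterior: Beta(7+7, 11+37) = Beta(14, 48).
Mode = (14−1)/(14+48−2) = 13/60 = 0.217.
Mean = 14/(14+48) = 14/62 = 0.226.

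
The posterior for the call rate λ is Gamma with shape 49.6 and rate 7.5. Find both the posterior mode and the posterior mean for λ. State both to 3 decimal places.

MAP = 6.480, posterior mean = 6.613

Mode = (α−1)/β = 48.6/7.5 = 6.480.
Mean = α/β = 49.6/7.5 = 6.613.
The posterior is right-skewed, so the mean exceeds the mode.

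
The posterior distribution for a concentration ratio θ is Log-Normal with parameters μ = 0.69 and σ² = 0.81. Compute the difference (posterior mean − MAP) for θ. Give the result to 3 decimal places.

Mode = exp(μ − σ²) = exp(-0.12) = 0.887.
Mean = exp(μ + σ²/2) = exp(1.095) = 2.989.
Difference = 2.989 − 0.887 = 2.102.

2.102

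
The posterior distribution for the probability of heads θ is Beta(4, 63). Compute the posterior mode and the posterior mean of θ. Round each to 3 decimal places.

Mode = (4−1)/(4+63−2) = 3/65 = 0.046.
Mean = 4/(4+63) = 4/67 = 0.060.

θ_MAP = 0.046, E[θ|data] = 0.060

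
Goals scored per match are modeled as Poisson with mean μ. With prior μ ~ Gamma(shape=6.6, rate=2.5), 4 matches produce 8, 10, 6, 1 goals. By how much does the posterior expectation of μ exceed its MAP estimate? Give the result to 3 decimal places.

0.154

Σ counts = 25. Posterior: Gamma(shape = 6.6+25 = 31.6, rate = 2.5+4 = 6.5).
Mode = (α−1)/β = 30.6/6.5 = 4.708.
Mean = α/β = 31.6/6.5 = 4.862.
Difference = 4.862 − 4.708 = 0.154.
The posterior is right-skewed, so the mean exceeds the mode.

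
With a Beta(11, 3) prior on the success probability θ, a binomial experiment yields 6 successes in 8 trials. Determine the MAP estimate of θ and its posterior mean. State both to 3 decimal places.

Posterior: Beta(11+6, 3+2) = Beta(17, 5).
Mode = (17−1)/(17+5−2) = 16/20 = 0.800.
Mean = 17/(17+5) = 17/22 = 0.773.

MAP = 0.800, posterior mean = 0.773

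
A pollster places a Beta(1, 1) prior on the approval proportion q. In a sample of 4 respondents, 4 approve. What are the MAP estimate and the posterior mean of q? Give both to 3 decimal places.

MAP estimate = 1.000, posterior mean = 0.833

Posterior: Beta(1+4, 1+0) = Beta(5, 1).
Since β = 1 ≤ 1 and α > 1, the Beta density is monotone increasing on [0,1]; the mode is at 1.
Mean = 5/(5+1) = 0.833.
The posterior is left-skewed, so the mode exceeds the mean.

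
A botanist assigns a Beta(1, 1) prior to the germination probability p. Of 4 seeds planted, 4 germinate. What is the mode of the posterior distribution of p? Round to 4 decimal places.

1.0000

Posterior: Beta(1+4, 1+0) = Beta(5, 1).
Since β = 1 ≤ 1 and α > 1, the Beta density is monotone increasing on [0,1]; the mode is at 1.
Mean = 5/(5+1) = 0.8333.
This is the posterior mode — the MAP estimate.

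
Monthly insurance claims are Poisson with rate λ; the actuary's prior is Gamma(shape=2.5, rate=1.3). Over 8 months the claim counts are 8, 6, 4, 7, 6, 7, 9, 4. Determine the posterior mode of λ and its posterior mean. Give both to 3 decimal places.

MAP = 5.645, posterior mean = 5.753

Σ counts = 51. Posterior: Gamma(shape = 2.5+51 = 53.5, rate = 1.3+8 = 9.3).
Mode = (α−1)/β = 52.5/9.3 = 5.645.
Mean = α/β = 53.5/9.3 = 5.753.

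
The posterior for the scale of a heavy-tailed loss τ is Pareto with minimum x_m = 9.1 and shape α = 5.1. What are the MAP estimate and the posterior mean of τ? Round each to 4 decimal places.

The Pareto density is strictly decreasing on [x_m, ∞), so the mode is x_m = 9.1000.
Mean = α·x_m/(α−1) = 5.1·9.1/4.1 = 11.3195.

MAP estimate = 9.1000, posterior mean = 11.3195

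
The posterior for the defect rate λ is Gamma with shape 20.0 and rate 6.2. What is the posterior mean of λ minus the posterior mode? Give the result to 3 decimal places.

0.161

Mode = (α−1)/β = 19.0/6.2 = 3.065.
Mean = α/β = 20.0/6.2 = 3.226.
Difference = 3.226 − 3.065 = 0.161.
Right-skewed posterior ⇒ mode < mean.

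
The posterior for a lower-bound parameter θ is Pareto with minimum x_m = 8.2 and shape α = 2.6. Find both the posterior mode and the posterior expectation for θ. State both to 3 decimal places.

The Pareto density is strictly decreasing on [x_m, ∞), so the mode is x_m = 8.200.
Mean = α·x_m/(α−1) = 2.6·8.2/1.6 = 13.325.

MAP = 8.200, posterior mean = 13.325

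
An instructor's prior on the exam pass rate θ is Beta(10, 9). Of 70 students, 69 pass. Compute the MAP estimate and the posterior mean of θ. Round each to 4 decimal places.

MAP estimate = 0.8966, posterior mean = 0.8876

Posterior: Beta(10+69, 9+1) = Beta(79, 10).
Mode = (79−1)/(79+10−2) = 78/87 = 0.8966.
Mean = 79/(79+10) = 79/89 = 0.8876.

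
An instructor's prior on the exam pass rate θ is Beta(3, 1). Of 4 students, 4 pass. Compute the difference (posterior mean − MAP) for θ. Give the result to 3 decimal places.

-0.125

Posterior: Beta(3+4, 1+0) = Beta(7, 1).
Since β = 1 ≤ 1 and α > 1, the Beta density is monotone increasing on [0,1]; the mode is at 1.
Mean = 7/(7+1) = 0.875.
Difference = 0.875 − 1.000 = -0.125.
Mode > mean: the posterior has a left tail.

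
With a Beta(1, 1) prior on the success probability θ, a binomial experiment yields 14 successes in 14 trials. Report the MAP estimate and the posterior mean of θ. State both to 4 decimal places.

Posterior: Beta(1+14, 1+0) = Beta(15, 1).
Since β = 1 ≤ 1 and α > 1, the Beta density is monotone increasing on [0,1]; the mode is at 1.
Mean = 15/(15+1) = 0.9375.

θ_MAP = 1.0000, E[θ|data] = 0.9375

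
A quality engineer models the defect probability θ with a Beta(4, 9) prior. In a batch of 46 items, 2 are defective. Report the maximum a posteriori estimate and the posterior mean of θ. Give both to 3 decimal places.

Posterior: Beta(4+2, 9+44) = Beta(6, 53).
Mode = (6−1)/(6+53−2) = 5/57 = 0.088.
Mean = 6/(6+53) = 6/59 = 0.102.
Right-skewed posterior ⇒ mode < mean.

maximum a posteriori estimate = 0.088, posterior mean = 0.102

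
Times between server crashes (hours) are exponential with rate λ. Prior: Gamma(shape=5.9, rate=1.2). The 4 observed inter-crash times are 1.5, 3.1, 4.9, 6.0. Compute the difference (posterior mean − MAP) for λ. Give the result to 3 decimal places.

0.060

Σ times = 15.5. Posterior: Gamma(shape = 5.9+4 = 9.9, rate = 1.2+15.5 = 16.7).
Mode = (α−1)/β = 8.9/16.7 = 0.533.
Mean = α/β = 9.9/16.7 = 0.593.
Difference = 0.593 − 0.533 = 0.060.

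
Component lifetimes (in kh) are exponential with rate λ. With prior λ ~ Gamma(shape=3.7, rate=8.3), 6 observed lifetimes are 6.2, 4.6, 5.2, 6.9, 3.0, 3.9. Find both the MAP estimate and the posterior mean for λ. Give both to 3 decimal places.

MAP: 0.228. Posterior mean: 0.255.

Σ times = 29.8. Posterior: Gamma(shape = 3.7+6 = 9.7, rate = 8.3+29.8 = 38.1).
Mode = (α−1)/β = 8.7/38.1 = 0.228.
Mean = α/β = 9.7/38.1 = 0.255.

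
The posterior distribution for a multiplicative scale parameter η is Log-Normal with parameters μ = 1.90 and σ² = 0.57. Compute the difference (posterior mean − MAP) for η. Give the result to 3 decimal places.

Mode = exp(μ − σ²) = exp(1.33) = 3.781.
Mean = exp(μ + σ²/2) = exp(2.185) = 8.891.
Difference = 8.891 − 3.781 = 5.110.
Right-skewed posterior ⇒ mode < mean.

5.110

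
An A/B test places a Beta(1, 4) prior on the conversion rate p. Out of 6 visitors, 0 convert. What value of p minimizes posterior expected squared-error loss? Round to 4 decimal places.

Posterior: Beta(1+0, 4+6) = Beta(1, 10).
Since α = 1 ≤ 1 and β > 1, the Beta density is monotone decreasing on [0,1]; the mode is at 0.
Mean = 1/(1+10) = 0.0909.
Squared-error loss ⇒ the optimal estimator is the posterior mean.

0.0909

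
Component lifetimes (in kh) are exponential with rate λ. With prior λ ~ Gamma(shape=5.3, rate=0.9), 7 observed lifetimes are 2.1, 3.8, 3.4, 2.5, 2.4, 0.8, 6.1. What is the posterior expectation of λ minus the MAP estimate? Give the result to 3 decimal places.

Σ times = 21.1. Posterior: Gamma(shape = 5.3+7 = 12.3, rate = 0.9+21.1 = 22.0).
Mode = (α−1)/β = 11.3/22.0 = 0.514.
Mean = α/β = 12.3/22.0 = 0.559.
Difference = 0.559 − 0.514 = 0.045.
The mean is pulled above the mode by the posterior's right skew.

0.045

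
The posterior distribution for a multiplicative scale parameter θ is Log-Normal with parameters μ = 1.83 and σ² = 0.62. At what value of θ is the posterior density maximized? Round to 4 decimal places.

Mode = exp(μ − σ²) = exp(1.21) = 3.3535.
Mean = exp(μ + σ²/2) = exp(2.140) = 8.4994.
This is the posterior mode — the MAP estimate.

3.3535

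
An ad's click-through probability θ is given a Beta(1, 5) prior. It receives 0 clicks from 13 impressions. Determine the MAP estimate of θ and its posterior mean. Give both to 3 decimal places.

Posterior: Beta(1+0, 5+13) = Beta(1, 18).
Since α = 1 ≤ 1 and β > 1, the Beta density is monotone decreasing on [0,1]; the mode is at 0.
Mean = 1/(1+18) = 0.053.

MAP estimate = 0.000, posterior mean = 0.053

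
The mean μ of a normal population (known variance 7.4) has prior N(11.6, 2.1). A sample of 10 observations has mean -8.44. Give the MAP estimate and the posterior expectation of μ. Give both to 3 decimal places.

Posterior for μ is Normal. Precision-weighted mean: (1/2.1·11.6 + 10/7.4·-8.44) / (1/2.1 + 10/7.4) = -3.218.
A Normal posterior is symmetric, so mode = mean.

MAP = -3.218; posterior mean = -3.218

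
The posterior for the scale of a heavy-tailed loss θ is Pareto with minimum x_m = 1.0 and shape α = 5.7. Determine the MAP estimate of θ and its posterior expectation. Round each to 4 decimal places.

MAP: 1.0000. Posterior mean: 1.2128.

The Pareto density is strictly decreasing on [x_m, ∞), so the mode is x_m = 1.0000.
Mean = α·x_m/(α−1) = 5.7·1.0/4.7 = 1.2128.
Right-skewed posterior ⇒ mode < mean.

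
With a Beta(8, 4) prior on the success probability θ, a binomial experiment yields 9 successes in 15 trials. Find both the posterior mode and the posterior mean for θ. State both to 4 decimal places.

posterior mode = 0.6400, posterior mean = 0.6296

Posterior: Beta(8+9, 4+6) = Beta(17, 10).
Mode = (17−1)/(17+10−2) = 16/25 = 0.6400.
Mean = 17/(17+10) = 17/27 = 0.6296.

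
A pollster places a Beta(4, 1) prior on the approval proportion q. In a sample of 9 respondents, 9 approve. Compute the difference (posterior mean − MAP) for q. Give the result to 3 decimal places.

Posterior: Beta(4+9, 1+0) = Beta(13, 1).
Since β = 1 ≤ 1 and α > 1, the Beta density is monotone increasing on [0,1]; the mode is at 1.
Mean = 13/(13+1) = 0.929.
Difference = 0.929 − 1.000 = -0.071.

-0.071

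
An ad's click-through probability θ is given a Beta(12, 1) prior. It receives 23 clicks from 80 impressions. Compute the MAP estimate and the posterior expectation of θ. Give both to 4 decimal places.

MAP = 0.3736, posterior mean = 0.3763

Posterior: Beta(12+23, 1+57) = Beta(35, 58).
Mode = (35−1)/(35+58−2) = 34/91 = 0.3736.
Mean = 35/(35+58) = 35/93 = 0.3763.
The posterior is right-skewed, so the mean exceeds the mode.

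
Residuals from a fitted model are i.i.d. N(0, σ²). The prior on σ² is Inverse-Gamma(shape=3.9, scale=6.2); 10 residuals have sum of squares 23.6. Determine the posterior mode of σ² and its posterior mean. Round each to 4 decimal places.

Posterior: Inverse-Gamma(shape = 3.9+10/2 = 8.9, scale = 6.2+23.6/2 = 18.0).
Mode = β/(α+1) = 18.0/9.9 = 1.8182.
Mean = β/(α−1) = 18.0/7.9 = 2.2785.
Right-skewed posterior ⇒ mode < mean.

posterior mode = 1.8182, posterior mean = 2.2785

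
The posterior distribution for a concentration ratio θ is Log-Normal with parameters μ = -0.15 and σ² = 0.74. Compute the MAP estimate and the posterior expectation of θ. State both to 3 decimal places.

MAP = 0.411; posterior mean = 1.246

Mode = exp(μ − σ²) = exp(-0.89) = 0.411.
Mean = exp(μ + σ²/2) = exp(0.220) = 1.246.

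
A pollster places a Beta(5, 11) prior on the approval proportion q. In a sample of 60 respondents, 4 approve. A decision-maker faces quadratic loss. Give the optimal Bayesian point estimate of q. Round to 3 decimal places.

0.118

Posterior: Beta(5+4, 11+56) = Beta(9, 67).
Mode = (9−1)/(9+67−2) = 8/74 = 0.108.
Mean = 9/(9+67) = 9/76 = 0.118.
Quadratic loss ⇒ the optimal estimator is the posterior mean.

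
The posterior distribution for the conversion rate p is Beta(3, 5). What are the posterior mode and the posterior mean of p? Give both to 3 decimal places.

MAP: 0.333. Posterior mean: 0.375.

Mode = (3−1)/(3+5−2) = 2/6 = 0.333.
Mean = 3/(3+5) = 3/8 = 0.375.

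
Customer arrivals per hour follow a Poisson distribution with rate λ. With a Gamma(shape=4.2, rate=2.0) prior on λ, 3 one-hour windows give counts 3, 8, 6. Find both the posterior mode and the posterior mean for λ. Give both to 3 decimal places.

MAP: 4.040. Posterior mean: 4.240.

Σ counts = 17. Posterior: Gamma(shape = 4.2+17 = 21.2, rate = 2.0+3 = 5.0).
Mode = (α−1)/β = 20.2/5.0 = 4.040.
Mean = α/β = 21.2/5.0 = 4.240.
Mean > mode: the posterior has a right tail.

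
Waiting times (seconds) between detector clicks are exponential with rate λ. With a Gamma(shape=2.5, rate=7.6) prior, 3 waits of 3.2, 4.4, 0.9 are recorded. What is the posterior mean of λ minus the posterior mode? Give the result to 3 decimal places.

Σ times = 8.5. Posterior: Gamma(shape = 2.5+3 = 5.5, rate = 7.6+8.5 = 16.1).
Mode = (α−1)/β = 4.5/16.1 = 0.280.
Mean = α/β = 5.5/16.1 = 0.342.
Difference = 0.342 − 0.280 = 0.062.

0.062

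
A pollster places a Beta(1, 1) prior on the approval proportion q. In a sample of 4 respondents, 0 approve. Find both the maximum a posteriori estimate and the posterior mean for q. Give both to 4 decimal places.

Posterior: Beta(1+0, 1+4) = Beta(1, 5).
Since α = 1 ≤ 1 and β > 1, the Beta density is monotone decreasing on [0,1]; the mode is at 0.
Mean = 1/(1+5) = 0.1667.

MAP = 0.0000; posterior mean = 0.1667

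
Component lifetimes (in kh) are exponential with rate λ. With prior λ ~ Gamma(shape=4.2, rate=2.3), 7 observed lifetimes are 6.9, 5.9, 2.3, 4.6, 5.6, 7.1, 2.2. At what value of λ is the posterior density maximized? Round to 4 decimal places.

Σ times = 34.6. Posterior: Gamma(shape = 4.2+7 = 11.2, rate = 2.3+34.6 = 36.9).
Mode = (α−1)/β = 10.2/36.9 = 0.2764.
Mean = α/β = 11.2/36.9 = 0.3035.
This is the posterior mode — the MAP estimate.

0.2764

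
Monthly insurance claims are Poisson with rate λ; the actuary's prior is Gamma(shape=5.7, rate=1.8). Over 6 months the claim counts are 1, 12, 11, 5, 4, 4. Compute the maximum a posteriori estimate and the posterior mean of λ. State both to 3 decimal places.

MAP = 5.346; posterior mean = 5.474

Σ counts = 37. Posterior: Gamma(shape = 5.7+37 = 42.7, rate = 1.8+6 = 7.8).
Mode = (α−1)/β = 41.7/7.8 = 5.346.
Mean = α/β = 42.7/7.8 = 5.474.
The posterior is right-skewed, so the mean exceeds the mode.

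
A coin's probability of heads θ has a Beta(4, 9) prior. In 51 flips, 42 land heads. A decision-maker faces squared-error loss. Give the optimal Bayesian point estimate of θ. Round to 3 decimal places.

0.719

Posterior: Beta(4+42, 9+9) = Beta(46, 18).
Mode = (46−1)/(46+18−2) = 45/62 = 0.726.
Mean = 46/(46+18) = 46/64 = 0.719.
Squared-error loss ⇒ the optimal estimator is the posterior mean.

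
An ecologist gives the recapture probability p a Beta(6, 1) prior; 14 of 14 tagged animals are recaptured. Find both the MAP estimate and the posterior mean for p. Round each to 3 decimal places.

MAP = 1.000; posterior mean = 0.952

Posterior: Beta(6+14, 1+0) = Beta(20, 1).
Since β = 1 ≤ 1 and α > 1, the Beta density is monotone increasing on [0,1]; the mode is at 1.
Mean = 20/(20+1) = 0.952.
The posterior is left-skewed, so the mode exceeds the mean.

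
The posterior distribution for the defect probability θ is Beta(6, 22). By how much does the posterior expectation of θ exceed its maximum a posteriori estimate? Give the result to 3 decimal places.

Mode = (6−1)/(6+22−2) = 5/26 = 0.192.
Mean = 6/(6+22) = 6/28 = 0.214.
Difference = 0.214 − 0.192 = 0.022.
The mean is pulled above the mode by the posterior's right skew.

0.022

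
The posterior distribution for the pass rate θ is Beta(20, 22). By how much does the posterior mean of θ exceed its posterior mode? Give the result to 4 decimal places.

0.0012

Mode = (20−1)/(20+22−2) = 19/40 = 0.4750.
Mean = 20/(20+22) = 20/42 = 0.4762.
Difference = 0.4762 − 0.4750 = 0.0012.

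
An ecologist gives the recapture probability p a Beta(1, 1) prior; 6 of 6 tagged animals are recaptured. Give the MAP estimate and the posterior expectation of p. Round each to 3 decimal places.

p_MAP = 1.000, E[p|data] = 0.875

Posterior: Beta(1+6, 1+0) = Beta(7, 1).
Since β = 1 ≤ 1 and α > 1, the Beta density is monotone increasing on [0,1]; the mode is at 1.
Mean = 7/(7+1) = 0.875.
The posterior is left-skewed, so the mode exceeds the mean.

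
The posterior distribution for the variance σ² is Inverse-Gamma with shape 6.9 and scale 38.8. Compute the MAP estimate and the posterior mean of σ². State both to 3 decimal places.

Mode = β/(α+1) = 38.8/7.9 = 4.911.
Mean = β/(α−1) = 38.8/5.9 = 6.576.

MAP estimate = 4.911, posterior mean = 6.576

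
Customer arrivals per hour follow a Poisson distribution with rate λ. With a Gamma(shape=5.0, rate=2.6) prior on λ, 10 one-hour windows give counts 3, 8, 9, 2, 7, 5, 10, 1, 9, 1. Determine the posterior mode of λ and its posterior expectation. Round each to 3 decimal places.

MAP: 4.683. Posterior mean: 4.762.

Σ counts = 55. Posterior: Gamma(shape = 5.0+55 = 60.0, rate = 2.6+10 = 12.6).
Mode = (α−1)/β = 59.0/12.6 = 4.683.
Mean = α/β = 60.0/12.6 = 4.762.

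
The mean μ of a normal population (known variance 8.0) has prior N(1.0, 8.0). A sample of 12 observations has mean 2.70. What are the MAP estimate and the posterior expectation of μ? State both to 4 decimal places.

Posterior for μ is Normal. Precision-weighted mean: (1/8.0·1.0 + 12/8.0·2.70) / (1/8.0 + 12/8.0) = 2.5692.
A Normal posterior is symmetric, so mode = mean.

MAP estimate = 2.5692, posterior expectation = 2.5692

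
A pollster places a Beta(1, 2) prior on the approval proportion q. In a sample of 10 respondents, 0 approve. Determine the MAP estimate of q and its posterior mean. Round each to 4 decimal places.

MAP = 0.0000; posterior mean = 0.0769

Posterior: Beta(1+0, 2+10) = Beta(1, 12).
Since α = 1 ≤ 1 and β > 1, the Beta density is monotone decreasing on [0,1]; the mode is at 0.
Mean = 1/(1+12) = 0.0769.
The posterior is right-skewed, so the mean exceeds the mode.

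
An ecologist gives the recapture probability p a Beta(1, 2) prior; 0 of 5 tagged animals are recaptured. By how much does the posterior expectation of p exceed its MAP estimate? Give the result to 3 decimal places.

Posterior: Beta(1+0, 2+5) = Beta(1, 7).
Since α = 1 ≤ 1 and β > 1, the Beta density is monotone decreasing on [0,1]; the mode is at 0.
Mean = 1/(1+7) = 0.125.
Difference = 0.125 − 0.000 = 0.125.

0.125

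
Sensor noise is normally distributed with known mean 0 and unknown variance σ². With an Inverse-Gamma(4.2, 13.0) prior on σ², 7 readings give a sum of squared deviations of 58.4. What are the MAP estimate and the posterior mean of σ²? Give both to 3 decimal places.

σ²_MAP = 4.851, E[σ²|data] = 6.299

Posterior: Inverse-Gamma(shape = 4.2+7/2 = 7.7, scale = 13.0+58.4/2 = 42.2).
Mode = β/(α+1) = 42.2/8.7 = 4.851.
Mean = β/(α−1) = 42.2/6.7 = 6.299.
The posterior is right-skewed, so the mean exceeds the mode.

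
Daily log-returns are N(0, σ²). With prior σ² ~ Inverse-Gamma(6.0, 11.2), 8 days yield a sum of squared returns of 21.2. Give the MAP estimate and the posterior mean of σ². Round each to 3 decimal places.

Posterior: Inverse-Gamma(shape = 6.0+8/2 = 10.0, scale = 11.2+21.2/2 = 21.8).
Mode = β/(α+1) = 21.8/11.0 = 1.982.
Mean = β/(α−1) = 21.8/9.0 = 2.422.
Mean > mode: the posterior has a right tail.

MAP estimate = 1.982, posterior mean = 2.422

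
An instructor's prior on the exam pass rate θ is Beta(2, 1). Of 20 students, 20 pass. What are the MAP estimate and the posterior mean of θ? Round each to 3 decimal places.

Posterior: Beta(2+20, 1+0) = Beta(22, 1).
Since β = 1 ≤ 1 and α > 1, the Beta density is monotone increasing on [0,1]; the mode is at 1.
Mean = 22/(22+1) = 0.957.

θ_MAP = 1.000, E[θ|data] = 0.957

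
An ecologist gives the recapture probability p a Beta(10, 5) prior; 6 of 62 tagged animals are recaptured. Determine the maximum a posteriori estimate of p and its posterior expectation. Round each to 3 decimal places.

Posterior: Beta(10+6, 5+56) = Beta(16, 61).
Mode = (16−1)/(16+61−2) = 15/75 = 0.200.
Mean = 16/(16+61) = 16/77 = 0.208.
The mean is pulled above the mode by the posterior's right skew.

MAP = 0.200; posterior mean = 0.208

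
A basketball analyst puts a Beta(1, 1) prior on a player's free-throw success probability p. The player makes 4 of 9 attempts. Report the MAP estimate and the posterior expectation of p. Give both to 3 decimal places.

Posterior: Beta(1+4, 1+5) = Beta(5, 6).
Mode = (5−1)/(5+6−2) = 4/9 = 0.444.
With a flat prior the MAP equals the MLE, 4/9.
Mean = 5/(5+6) = 5/11 = 0.455.

MAP = 0.444; posterior mean = 0.455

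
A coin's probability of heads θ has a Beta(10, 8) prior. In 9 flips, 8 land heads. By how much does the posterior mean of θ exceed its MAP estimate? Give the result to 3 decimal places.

Posterior: Beta(10+8, 8+1) = Beta(18, 9).
Mode = (18−1)/(18+9−2) = 17/25 = 0.680.
Mean = 18/(18+9) = 18/27 = 0.667.
Difference = 0.667 − 0.680 = -0.013.
The mean is pulled below the mode by the posterior's left skew.

-0.013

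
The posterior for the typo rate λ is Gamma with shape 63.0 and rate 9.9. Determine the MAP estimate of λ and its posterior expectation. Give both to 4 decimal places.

Mode = (α−1)/β = 62.0/9.9 = 6.2626.
Mean = α/β = 63.0/9.9 = 6.3636.
The mean is pulled above the mode by the posterior's right skew.

MAP = 6.2626; posterior mean = 6.3636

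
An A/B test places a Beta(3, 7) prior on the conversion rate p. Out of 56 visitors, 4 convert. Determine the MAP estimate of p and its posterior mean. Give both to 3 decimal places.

Posterior: Beta(3+4, 7+52) = Beta(7, 59).
Mode = (7−1)/(7+59−2) = 6/64 = 0.094.
Mean = 7/(7+59) = 7/66 = 0.106.

p_MAP = 0.094, E[p|data] = 0.106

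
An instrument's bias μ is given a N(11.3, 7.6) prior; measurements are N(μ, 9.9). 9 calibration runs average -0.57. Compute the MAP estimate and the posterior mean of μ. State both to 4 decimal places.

Posterior for μ is Normal. Precision-weighted mean: (1/7.6·11.3 + 9/9.9·-0.57) / (1/7.6 + 9/9.9) = 0.9308.
A Normal posterior is symmetric, so mode = mean.

MAP = 0.9308, posterior mean = 0.9308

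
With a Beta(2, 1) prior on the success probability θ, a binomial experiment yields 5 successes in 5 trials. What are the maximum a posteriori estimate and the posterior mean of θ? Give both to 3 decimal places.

Posterior: Beta(2+5, 1+0) = Beta(7, 1).
Since β = 1 ≤ 1 and α > 1, the Beta density is monotone increasing on [0,1]; the mode is at 1.
Mean = 7/(7+1) = 0.875.

MAP = 1.000, posterior mean = 0.875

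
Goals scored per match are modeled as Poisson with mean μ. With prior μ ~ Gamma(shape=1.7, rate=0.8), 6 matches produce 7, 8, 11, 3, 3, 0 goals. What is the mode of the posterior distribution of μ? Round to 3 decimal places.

4.809

Σ counts = 32. Posterior: Gamma(shape = 1.7+32 = 33.7, rate = 0.8+6 = 6.8).
Mode = (α−1)/β = 32.7/6.8 = 4.809.
Mean = α/β = 33.7/6.8 = 4.956.
This is the posterior mode — the MAP estimate.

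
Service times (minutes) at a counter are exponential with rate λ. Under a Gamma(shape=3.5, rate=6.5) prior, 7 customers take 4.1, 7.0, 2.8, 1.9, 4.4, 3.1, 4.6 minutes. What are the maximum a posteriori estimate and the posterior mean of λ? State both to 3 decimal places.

maximum a posteriori estimate = 0.276, posterior mean = 0.305

Σ times = 27.9. Posterior: Gamma(shape = 3.5+7 = 10.5, rate = 6.5+27.9 = 34.4).
Mode = (α−1)/β = 9.5/34.4 = 0.276.
Mean = α/β = 10.5/34.4 = 0.305.
Mean > mode: the posterior has a right tail.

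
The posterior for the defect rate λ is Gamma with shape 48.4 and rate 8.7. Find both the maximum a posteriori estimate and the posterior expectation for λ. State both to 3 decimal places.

Mode = (α−1)/β = 47.4/8.7 = 5.448.
Mean = α/β = 48.4/8.7 = 5.563.
Mean > mode: the posterior has a right tail.

MAP = 5.448; posterior mean = 5.563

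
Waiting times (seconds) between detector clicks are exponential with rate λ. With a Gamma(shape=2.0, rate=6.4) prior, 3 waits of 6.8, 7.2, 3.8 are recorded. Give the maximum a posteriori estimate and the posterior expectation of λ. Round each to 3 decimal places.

maximum a posteriori estimate = 0.165, posterior expectation = 0.207

Σ times = 17.8. Posterior: Gamma(shape = 2.0+3 = 5.0, rate = 6.4+17.8 = 24.2).
Mode = (α−1)/β = 4.0/24.2 = 0.165.
Mean = α/β = 5.0/24.2 = 0.207.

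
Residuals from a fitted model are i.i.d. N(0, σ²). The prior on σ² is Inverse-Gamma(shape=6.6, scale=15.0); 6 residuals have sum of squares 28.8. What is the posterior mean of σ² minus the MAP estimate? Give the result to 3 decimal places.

Posterior: Inverse-Gamma(shape = 6.6+6/2 = 9.6, scale = 15.0+28.8/2 = 29.4).
Mode = β/(α+1) = 29.4/10.6 = 2.774.
Mean = β/(α−1) = 29.4/8.6 = 3.419.
Difference = 3.419 − 2.774 = 0.645.
The mean is pulled above the mode by the posterior's right skew.

0.645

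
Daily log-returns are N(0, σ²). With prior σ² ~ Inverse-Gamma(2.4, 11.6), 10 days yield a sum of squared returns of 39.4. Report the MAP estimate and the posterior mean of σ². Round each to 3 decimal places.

Posterior: Inverse-Gamma(shape = 2.4+10/2 = 7.4, scale = 11.6+39.4/2 = 31.3).
Mode = β/(α+1) = 31.3/8.4 = 3.726.
Mean = β/(α−1) = 31.3/6.4 = 4.891.

MAP: 3.726. Posterior mean: 4.891.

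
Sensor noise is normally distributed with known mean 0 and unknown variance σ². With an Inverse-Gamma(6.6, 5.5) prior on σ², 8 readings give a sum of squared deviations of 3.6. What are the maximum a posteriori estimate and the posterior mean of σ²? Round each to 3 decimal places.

Posterior: Inverse-Gamma(shape = 6.6+8/2 = 10.6, scale = 5.5+3.6/2 = 7.3).
Mode = β/(α+1) = 7.3/11.6 = 0.629.
Mean = β/(α−1) = 7.3/9.6 = 0.760.

MAP = 0.629; posterior mean = 0.760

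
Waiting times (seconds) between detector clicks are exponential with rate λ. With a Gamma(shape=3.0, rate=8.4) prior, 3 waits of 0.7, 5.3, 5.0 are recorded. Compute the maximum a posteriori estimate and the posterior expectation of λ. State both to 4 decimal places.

Σ times = 11.0. Posterior: Gamma(shape = 3.0+3 = 6.0, rate = 8.4+11.0 = 19.4).
Mode = (α−1)/β = 5.0/19.4 = 0.2577.
Mean = α/β = 6.0/19.4 = 0.3093.

λ_MAP = 0.2577, E[λ|data] = 0.3093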